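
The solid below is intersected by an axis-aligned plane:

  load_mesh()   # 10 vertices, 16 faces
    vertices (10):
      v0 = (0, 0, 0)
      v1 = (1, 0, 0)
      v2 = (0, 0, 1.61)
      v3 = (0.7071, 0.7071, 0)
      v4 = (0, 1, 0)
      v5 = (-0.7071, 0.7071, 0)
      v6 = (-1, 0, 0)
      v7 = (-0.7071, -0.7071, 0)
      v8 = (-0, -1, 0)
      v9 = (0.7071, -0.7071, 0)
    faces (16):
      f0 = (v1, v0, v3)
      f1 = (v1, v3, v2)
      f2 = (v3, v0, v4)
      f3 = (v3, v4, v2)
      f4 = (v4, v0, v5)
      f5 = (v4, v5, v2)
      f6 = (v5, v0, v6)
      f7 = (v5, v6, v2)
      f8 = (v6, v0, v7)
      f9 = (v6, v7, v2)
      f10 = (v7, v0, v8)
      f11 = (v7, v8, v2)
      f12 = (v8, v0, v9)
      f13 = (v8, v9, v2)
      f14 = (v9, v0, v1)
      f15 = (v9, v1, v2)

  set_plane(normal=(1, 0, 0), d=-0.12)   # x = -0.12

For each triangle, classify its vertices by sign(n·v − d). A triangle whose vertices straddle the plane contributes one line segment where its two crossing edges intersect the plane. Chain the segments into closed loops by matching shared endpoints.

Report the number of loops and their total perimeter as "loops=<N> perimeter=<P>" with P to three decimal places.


loops=1 perimeter=5.336

Straddling triangles (8 of 16):
  (v4,v0,v5) [++-] → (-0.12, 0.12, 0)–(-0.12, 0.950293, 0)  len=0.8303
  (v4,v5,v2) [+-+] → (-0.12, 0.950293, 0)–(-0.12, 0.12, 1.33677)  len=1.5736
  (v5,v0,v6) [-+-] → (-0.12, 0.12, 0)–(-0.12, 0, 0)  len=0.1200
  (v5,v6,v2) [--+] → (-0.12, 0, 1.4168)–(-0.12, 0.12, 1.33677)  len=0.1442
  (v6,v0,v7) [-+-] → (-0.12, 0, 0)–(-0.12, -0.12, 0)  len=0.1200
  (v6,v7,v2) [--+] → (-0.12, -0.12, 1.33677)–(-0.12, 0, 1.4168)  len=0.1442
  (v7,v0,v8) [-++] → (-0.12, -0.12, 0)–(-0.12, -0.950293, 0)  len=0.8303
  (v7,v8,v2) [-++] → (-0.12, -0.950293, 0)–(-0.12, -0.12, 1.33677)  len=1.5736

Chained into 1 loop(s):
  loop 1: 8 segments, perimeter = 5.3363
Total perimeter = 5.336


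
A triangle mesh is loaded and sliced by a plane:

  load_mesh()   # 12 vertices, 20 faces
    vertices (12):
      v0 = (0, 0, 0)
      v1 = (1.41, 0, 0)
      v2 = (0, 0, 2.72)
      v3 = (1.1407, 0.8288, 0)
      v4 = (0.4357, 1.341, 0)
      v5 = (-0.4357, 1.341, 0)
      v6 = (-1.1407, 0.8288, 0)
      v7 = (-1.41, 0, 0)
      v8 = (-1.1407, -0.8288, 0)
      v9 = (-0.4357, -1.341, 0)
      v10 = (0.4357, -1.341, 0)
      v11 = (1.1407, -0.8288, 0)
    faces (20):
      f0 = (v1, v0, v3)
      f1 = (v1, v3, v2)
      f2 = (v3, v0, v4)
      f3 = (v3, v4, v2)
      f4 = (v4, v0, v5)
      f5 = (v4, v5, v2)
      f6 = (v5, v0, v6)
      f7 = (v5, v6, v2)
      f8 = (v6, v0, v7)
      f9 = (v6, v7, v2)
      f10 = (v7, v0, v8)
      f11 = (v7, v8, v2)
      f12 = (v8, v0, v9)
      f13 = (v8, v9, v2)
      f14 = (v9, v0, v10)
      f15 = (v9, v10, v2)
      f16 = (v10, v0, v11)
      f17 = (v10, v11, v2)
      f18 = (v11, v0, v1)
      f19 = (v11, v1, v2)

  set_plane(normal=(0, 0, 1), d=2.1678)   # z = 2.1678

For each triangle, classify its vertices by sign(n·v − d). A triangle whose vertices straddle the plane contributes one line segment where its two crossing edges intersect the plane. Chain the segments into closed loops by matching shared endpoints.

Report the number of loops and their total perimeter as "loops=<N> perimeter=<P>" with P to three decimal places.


loops=1 perimeter=1.769

Straddling triangles (10 of 20):
  (v1,v3,v2) [--+] → (0.231579, 0.168259, 2.1678)–(0.286251, 0, 2.1678)  len=0.1769
  (v3,v4,v2) [--+] → (0.0884535, 0.272243, 2.1678)–(0.231579, 0.168259, 2.1678)  len=0.1769
  (v4,v5,v2) [--+] → (-0.0884535, 0.272243, 2.1678)–(0.0884535, 0.272243, 2.1678)  len=0.1769
  (v5,v6,v2) [--+] → (-0.231579, 0.168259, 2.1678)–(-0.0884535, 0.272243, 2.1678)  len=0.1769
  (v6,v7,v2) [--+] → (-0.286251, 0, 2.1678)–(-0.231579, 0.168259, 2.1678)  len=0.1769
  (v7,v8,v2) [--+] → (-0.231579, -0.168259, 2.1678)–(-0.286251, 0, 2.1678)  len=0.1769
  (v8,v9,v2) [--+] → (-0.0884535, -0.272243, 2.1678)–(-0.231579, -0.168259, 2.1678)  len=0.1769
  (v9,v10,v2) [--+] → (0.0884535, -0.272243, 2.1678)–(-0.0884535, -0.272243, 2.1678)  len=0.1769
  (v10,v11,v2) [--+] → (0.231579, -0.168259, 2.1678)–(0.0884535, -0.272243, 2.1678)  len=0.1769
  (v11,v1,v2) [--+] → (0.286251, 0, 2.1678)–(0.231579, -0.168259, 2.1678)  len=0.1769

Chained into 1 loop(s):
  loop 1: 10 segments, perimeter = 1.7691
Total perimeter = 1.769


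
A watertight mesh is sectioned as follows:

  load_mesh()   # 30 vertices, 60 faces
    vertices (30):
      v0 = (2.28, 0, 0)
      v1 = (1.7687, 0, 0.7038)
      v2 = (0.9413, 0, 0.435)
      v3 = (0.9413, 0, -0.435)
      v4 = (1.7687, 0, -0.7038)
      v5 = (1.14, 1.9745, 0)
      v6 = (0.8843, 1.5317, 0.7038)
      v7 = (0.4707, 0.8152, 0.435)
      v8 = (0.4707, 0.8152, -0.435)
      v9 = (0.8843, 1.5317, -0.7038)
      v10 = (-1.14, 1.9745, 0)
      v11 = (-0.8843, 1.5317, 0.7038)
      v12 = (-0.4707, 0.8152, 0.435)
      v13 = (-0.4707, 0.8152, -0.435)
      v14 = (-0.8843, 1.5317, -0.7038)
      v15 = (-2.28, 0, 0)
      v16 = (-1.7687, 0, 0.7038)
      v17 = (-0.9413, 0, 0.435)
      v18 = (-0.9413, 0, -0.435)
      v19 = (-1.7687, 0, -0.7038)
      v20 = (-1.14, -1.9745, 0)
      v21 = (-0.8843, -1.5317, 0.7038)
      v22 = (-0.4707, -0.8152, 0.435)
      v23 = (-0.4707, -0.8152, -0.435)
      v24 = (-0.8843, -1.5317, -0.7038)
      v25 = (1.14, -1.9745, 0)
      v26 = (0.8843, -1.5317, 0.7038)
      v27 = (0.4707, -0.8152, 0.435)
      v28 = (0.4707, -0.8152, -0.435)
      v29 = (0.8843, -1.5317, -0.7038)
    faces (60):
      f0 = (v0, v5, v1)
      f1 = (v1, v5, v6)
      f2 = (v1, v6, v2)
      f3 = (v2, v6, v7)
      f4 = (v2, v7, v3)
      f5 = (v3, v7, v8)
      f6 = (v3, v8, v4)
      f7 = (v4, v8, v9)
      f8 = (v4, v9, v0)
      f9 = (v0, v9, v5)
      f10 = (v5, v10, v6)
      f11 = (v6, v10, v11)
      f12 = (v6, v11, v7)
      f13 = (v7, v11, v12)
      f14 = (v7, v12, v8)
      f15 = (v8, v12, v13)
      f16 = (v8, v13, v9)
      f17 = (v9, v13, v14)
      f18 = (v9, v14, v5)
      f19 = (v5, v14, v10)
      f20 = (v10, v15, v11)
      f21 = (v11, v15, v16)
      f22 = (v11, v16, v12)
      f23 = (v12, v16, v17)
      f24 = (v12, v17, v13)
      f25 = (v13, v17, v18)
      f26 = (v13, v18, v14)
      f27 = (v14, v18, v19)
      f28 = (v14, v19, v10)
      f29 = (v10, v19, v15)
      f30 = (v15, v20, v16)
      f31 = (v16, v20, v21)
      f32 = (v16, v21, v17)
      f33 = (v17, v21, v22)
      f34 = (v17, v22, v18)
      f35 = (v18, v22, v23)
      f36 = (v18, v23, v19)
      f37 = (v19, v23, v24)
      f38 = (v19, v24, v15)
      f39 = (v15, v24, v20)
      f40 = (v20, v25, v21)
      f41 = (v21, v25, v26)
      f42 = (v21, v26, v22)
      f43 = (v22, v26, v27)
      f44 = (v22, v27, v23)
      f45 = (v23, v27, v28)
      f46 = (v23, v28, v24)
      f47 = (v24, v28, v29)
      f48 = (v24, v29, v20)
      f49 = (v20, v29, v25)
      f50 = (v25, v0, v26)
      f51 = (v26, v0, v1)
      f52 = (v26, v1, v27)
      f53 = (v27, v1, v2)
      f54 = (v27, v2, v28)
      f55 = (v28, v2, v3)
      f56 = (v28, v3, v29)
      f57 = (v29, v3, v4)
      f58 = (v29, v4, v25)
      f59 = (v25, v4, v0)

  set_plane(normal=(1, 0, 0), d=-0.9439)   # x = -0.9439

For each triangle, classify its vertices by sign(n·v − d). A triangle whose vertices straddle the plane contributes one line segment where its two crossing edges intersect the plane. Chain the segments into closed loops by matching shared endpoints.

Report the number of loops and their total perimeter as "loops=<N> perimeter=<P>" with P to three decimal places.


Straddling triangles (18 of 60):
  (v5,v10,v6) [+-+] → (-0.9439, 1.9745, 0)–(-0.9439, 1.9316, 0.0681792)  len=0.0806
  (v6,v10,v11) [+-+] → (-0.9439, 1.9316, 0.0681792)–(-0.9439, 1.63491, 0.539754)  len=0.5571
  (v5,v14,v10) [++-] → (-0.9439, 1.63491, -0.539754)–(-0.9439, 1.9745, 0)  len=0.6377
  (v10,v15,v11) [--+] → (-0.9439, 1.46629, 0.673746)–(-0.9439, 1.63491, 0.539754)  len=0.2154
  (v11,v15,v16) [+--] → (-0.9439, 1.46629, 0.673746)–(-0.9439, 1.42848, 0.7038)  len=0.0483
  (v11,v16,v12) [+-+] → (-0.9439, 1.42848, 0.7038)–(-0.9439, 0.51801, 0.532994)  len=0.9264
  (v12,v16,v17) [+-+] → (-0.9439, 0.51801, 0.532994)–(-0.9439, 0, 0.435845)  len=0.5270
  (v14,v18,v19) [++-] → (-0.9439, 0, -0.435845)–(-0.9439, 1.42848, -0.7038)  len=1.4534
  (v14,v19,v10) [+--] → (-0.9439, 1.42848, -0.7038)–(-0.9439, 1.63491, -0.539754)  len=0.2637
  (v16,v20,v21) [--+] → (-0.9439, -1.63491, 0.539754)–(-0.9439, -1.42848, 0.7038)  len=0.2637
  (v16,v21,v17) [-++] → (-0.9439, -1.42848, 0.7038)–(-0.9439, 0, 0.435845)  len=1.4534
  (v18,v23,v19) [++-] → (-0.9439, -0.51801, -0.532994)–(-0.9439, 0, -0.435845)  len=0.5270
  (v19,v23,v24) [-++] → (-0.9439, -0.51801, -0.532994)–(-0.9439, -1.42848, -0.7038)  len=0.9264
  (v19,v24,v15) [-+-] → (-0.9439, -1.42848, -0.7038)–(-0.9439, -1.46629, -0.673746)  len=0.0483
  (v15,v24,v20) [-+-] → (-0.9439, -1.46629, -0.673746)–(-0.9439, -1.63491, -0.539754)  len=0.2154
  (v20,v25,v21) [-++] → (-0.9439, -1.9745, 0)–(-0.9439, -1.63491, 0.539754)  len=0.6377
  (v24,v29,v20) [++-] → (-0.9439, -1.9316, -0.0681792)–(-0.9439, -1.63491, -0.539754)  len=0.5571
  (v20,v29,v25) [-++] → (-0.9439, -1.9316, -0.0681792)–(-0.9439, -1.9745, 0)  len=0.0806

Chained into 1 loop(s):
  loop 1: 18 segments, perimeter = 9.4191
Total perimeter = 9.419

loops=1 perimeter=9.419


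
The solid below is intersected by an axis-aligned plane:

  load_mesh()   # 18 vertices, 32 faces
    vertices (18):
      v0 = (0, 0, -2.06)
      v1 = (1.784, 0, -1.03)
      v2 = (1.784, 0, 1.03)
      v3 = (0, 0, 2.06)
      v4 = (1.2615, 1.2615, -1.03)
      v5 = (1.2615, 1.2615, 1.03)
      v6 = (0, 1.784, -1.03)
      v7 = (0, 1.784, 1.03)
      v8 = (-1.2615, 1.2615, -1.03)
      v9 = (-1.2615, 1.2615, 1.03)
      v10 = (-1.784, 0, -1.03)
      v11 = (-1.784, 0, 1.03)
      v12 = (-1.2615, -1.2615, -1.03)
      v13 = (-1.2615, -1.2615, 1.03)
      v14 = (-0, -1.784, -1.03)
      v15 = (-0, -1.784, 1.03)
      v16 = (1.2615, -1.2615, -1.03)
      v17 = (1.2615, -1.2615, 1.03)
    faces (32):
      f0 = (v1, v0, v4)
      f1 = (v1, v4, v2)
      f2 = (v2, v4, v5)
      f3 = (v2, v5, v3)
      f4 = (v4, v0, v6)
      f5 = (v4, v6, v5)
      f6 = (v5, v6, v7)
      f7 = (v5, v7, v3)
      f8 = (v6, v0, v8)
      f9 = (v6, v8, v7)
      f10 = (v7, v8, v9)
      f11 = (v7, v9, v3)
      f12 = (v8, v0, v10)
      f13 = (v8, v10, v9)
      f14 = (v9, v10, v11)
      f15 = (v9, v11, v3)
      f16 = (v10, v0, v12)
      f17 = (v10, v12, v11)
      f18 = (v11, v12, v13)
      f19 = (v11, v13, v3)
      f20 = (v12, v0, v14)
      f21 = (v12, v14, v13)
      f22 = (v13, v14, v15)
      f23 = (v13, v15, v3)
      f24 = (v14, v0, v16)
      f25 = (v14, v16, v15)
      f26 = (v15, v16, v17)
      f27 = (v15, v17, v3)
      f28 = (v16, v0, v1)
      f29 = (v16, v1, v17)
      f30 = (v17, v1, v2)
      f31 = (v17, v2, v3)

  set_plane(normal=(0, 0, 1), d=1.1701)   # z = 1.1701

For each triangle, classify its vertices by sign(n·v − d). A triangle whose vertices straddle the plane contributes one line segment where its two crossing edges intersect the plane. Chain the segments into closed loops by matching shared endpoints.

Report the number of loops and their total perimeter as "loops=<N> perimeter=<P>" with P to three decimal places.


Straddling triangles (8 of 32):
  (v2,v5,v3) [--+] → (1.08991, 1.08991, 1.1701)–(1.54134, 0, 1.1701)  len=1.1797
  (v5,v7,v3) [--+] → (0, 1.54134, 1.1701)–(1.08991, 1.08991, 1.1701)  len=1.1797
  (v7,v9,v3) [--+] → (-1.08991, 1.08991, 1.1701)–(0, 1.54134, 1.1701)  len=1.1797
  (v9,v11,v3) [--+] → (-1.54134, 0, 1.1701)–(-1.08991, 1.08991, 1.1701)  len=1.1797
  (v11,v13,v3) [--+] → (-1.08991, -1.08991, 1.1701)–(-1.54134, 0, 1.1701)  len=1.1797
  (v13,v15,v3) [--+] → (0, -1.54134, 1.1701)–(-1.08991, -1.08991, 1.1701)  len=1.1797
  (v15,v17,v3) [--+] → (1.08991, -1.08991, 1.1701)–(0, -1.54134, 1.1701)  len=1.1797
  (v17,v2,v3) [--+] → (1.54134, 0, 1.1701)–(1.08991, -1.08991, 1.1701)  len=1.1797

Chained into 1 loop(s):
  loop 1: 8 segments, perimeter = 9.4376
Total perimeter = 9.438

loops=1 perimeter=9.438


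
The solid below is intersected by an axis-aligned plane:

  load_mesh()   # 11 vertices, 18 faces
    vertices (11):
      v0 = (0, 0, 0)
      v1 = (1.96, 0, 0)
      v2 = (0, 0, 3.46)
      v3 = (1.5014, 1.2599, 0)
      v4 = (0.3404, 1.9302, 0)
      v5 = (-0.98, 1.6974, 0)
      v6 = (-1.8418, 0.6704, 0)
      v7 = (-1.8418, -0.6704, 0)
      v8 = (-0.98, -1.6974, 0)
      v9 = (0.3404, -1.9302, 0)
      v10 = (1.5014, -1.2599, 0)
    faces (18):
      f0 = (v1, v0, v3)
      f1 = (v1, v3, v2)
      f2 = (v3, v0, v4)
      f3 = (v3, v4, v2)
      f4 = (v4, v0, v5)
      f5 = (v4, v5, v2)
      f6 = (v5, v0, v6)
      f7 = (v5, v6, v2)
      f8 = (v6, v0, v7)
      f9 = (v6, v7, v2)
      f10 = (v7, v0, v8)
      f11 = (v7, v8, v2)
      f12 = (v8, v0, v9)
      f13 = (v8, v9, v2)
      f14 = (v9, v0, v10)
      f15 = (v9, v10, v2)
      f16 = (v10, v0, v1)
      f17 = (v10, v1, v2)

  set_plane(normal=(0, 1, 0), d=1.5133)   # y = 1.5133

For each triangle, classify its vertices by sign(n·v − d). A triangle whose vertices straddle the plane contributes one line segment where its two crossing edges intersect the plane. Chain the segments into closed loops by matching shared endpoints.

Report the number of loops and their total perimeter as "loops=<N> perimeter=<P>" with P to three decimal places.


loops=1 perimeter=4.945

Straddling triangles (6 of 18):
  (v3,v0,v4) [--+] → (0.266878, 1.5133, 0)–(1.0625, 1.5133, 0)  len=0.7956
  (v3,v4,v2) [-+-] → (1.0625, 1.5133, 0)–(0.266878, 1.5133, 0.747318)  len=1.0916
  (v4,v0,v5) [+-+] → (0.266878, 1.5133, 0)–(-0.873709, 1.5133, 0)  len=1.1406
  (v4,v5,v2) [++-] → (-0.873709, 1.5133, 0.375272)–(0.266878, 1.5133, 0.747318)  len=1.1997
  (v5,v0,v6) [+--] → (-0.873709, 1.5133, 0)–(-1.13449, 1.5133, 0)  len=0.2608
  (v5,v6,v2) [+--] → (-1.13449, 1.5133, 0)–(-0.873709, 1.5133, 0.375272)  len=0.4570

Chained into 1 loop(s):
  loop 1: 6 segments, perimeter = 4.9453
Total perimeter = 4.945


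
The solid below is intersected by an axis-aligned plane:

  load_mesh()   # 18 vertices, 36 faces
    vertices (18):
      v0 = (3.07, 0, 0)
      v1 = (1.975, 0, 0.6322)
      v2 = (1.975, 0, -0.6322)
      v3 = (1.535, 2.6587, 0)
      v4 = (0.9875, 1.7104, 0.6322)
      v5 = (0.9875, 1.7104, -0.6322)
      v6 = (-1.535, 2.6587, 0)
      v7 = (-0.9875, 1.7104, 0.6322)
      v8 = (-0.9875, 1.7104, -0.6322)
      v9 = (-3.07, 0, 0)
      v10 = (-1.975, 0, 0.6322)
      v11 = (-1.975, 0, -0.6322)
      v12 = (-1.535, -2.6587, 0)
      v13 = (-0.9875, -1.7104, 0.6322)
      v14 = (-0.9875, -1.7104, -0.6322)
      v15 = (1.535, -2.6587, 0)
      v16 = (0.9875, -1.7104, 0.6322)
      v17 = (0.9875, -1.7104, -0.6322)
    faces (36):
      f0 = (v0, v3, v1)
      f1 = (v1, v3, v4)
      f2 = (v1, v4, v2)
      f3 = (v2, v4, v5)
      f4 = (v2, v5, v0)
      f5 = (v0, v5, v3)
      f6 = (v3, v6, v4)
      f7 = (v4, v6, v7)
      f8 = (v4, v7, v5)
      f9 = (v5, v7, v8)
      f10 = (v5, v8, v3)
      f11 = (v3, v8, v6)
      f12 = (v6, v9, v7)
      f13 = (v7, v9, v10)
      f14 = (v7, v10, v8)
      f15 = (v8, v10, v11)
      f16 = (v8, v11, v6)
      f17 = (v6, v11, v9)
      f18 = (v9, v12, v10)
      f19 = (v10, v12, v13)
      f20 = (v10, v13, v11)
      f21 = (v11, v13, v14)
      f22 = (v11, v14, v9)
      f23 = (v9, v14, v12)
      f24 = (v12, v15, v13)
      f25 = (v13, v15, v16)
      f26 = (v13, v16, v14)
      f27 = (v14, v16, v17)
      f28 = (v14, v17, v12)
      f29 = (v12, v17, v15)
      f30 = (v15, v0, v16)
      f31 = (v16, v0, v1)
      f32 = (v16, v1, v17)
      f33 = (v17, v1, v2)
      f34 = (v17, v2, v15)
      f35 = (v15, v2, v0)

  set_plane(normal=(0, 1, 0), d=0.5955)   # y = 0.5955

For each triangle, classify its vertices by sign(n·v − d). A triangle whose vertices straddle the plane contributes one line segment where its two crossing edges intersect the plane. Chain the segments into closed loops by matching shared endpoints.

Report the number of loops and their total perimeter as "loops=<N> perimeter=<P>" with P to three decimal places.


Straddling triangles (12 of 36):
  (v0,v3,v1) [-+-] → (2.72619, 0.5955, 0)–(1.87645, 0.5955, 0.490599)  len=0.9812
  (v1,v3,v4) [-++] → (1.87645, 0.5955, 0.490599)–(1.63119, 0.5955, 0.6322)  len=0.2832
  (v1,v4,v2) [-+-] → (1.63119, 0.5955, 0.6322)–(1.63119, 0.5955, -0.191981)  len=0.8242
  (v2,v4,v5) [-++] → (1.63119, 0.5955, -0.191981)–(1.63119, 0.5955, -0.6322)  len=0.4402
  (v2,v5,v0) [-+-] → (1.63119, 0.5955, -0.6322)–(2.34495, 0.5955, -0.220109)  len=0.8242
  (v0,v5,v3) [-++] → (2.34495, 0.5955, -0.220109)–(2.72619, 0.5955, 0)  len=0.4402
  (v6,v9,v7) [+-+] → (-2.72619, 0.5955, 0)–(-2.34495, 0.5955, 0.220109)  len=0.4402
  (v7,v9,v10) [+--] → (-2.34495, 0.5955, 0.220109)–(-1.63119, 0.5955, 0.6322)  len=0.8242
  (v7,v10,v8) [+-+] → (-1.63119, 0.5955, 0.6322)–(-1.63119, 0.5955, 0.191981)  len=0.4402
  (v8,v10,v11) [+--] → (-1.63119, 0.5955, 0.191981)–(-1.63119, 0.5955, -0.6322)  len=0.8242
  (v8,v11,v6) [+-+] → (-1.63119, 0.5955, -0.6322)–(-1.87645, 0.5955, -0.490599)  len=0.2832
  (v6,v11,v9) [+--] → (-1.87645, 0.5955, -0.490599)–(-2.72619, 0.5955, 0)  len=0.9812

Chained into 2 loop(s):
  loop 1: 6 segments, perimeter = 3.7932
  loop 2: 6 segments, perimeter = 3.7932
Total perimeter = 7.586

loops=2 perimeter=7.586


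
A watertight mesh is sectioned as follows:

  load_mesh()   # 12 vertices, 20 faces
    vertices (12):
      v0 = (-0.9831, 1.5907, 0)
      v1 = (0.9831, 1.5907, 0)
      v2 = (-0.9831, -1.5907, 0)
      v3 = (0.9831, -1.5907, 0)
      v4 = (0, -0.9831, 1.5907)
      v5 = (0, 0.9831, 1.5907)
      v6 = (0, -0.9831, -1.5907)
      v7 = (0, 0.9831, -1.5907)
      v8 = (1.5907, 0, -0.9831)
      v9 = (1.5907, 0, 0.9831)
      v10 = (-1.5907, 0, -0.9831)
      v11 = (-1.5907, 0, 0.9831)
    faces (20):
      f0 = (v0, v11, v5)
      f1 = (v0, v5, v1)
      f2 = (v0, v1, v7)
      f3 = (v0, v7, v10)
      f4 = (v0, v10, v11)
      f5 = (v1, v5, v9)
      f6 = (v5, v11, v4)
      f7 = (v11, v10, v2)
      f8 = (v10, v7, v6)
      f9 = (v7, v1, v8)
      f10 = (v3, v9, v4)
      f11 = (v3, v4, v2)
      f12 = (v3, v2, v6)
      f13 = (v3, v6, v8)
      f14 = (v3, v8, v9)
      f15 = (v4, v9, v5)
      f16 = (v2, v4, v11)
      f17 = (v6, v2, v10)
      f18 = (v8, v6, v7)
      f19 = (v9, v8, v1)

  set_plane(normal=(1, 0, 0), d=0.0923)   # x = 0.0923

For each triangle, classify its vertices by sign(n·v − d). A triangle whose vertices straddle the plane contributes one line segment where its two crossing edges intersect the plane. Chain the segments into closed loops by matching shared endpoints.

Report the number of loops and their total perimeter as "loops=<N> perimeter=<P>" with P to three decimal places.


Straddling triangles (10 of 20):
  (v0,v5,v1) [--+] → (0.0923, 1.04015, 1.44135)–(0.0923, 1.5907, 0)  len=1.5429
  (v0,v1,v7) [-+-] → (0.0923, 1.5907, 0)–(0.0923, 1.04015, -1.44135)  len=1.5429
  (v1,v5,v9) [+-+] → (0.0923, 1.04015, 1.44135)–(0.0923, 0.926056, 1.55544)  len=0.1613
  (v7,v1,v8) [-++] → (0.0923, 1.04015, -1.44135)–(0.0923, 0.926056, -1.55544)  len=0.1613
  (v3,v9,v4) [++-] → (0.0923, -0.926056, 1.55544)–(0.0923, -1.04015, 1.44135)  len=0.1613
  (v3,v4,v2) [+--] → (0.0923, -1.04015, 1.44135)–(0.0923, -1.5907, 0)  len=1.5429
  (v3,v2,v6) [+--] → (0.0923, -1.5907, 0)–(0.0923, -1.04015, -1.44135)  len=1.5429
  (v3,v6,v8) [+-+] → (0.0923, -1.04015, -1.44135)–(0.0923, -0.926056, -1.55544)  len=0.1613
  (v4,v9,v5) [-+-] → (0.0923, -0.926056, 1.55544)–(0.0923, 0.926056, 1.55544)  len=1.8521
  (v8,v6,v7) [+--] → (0.0923, -0.926056, -1.55544)–(0.0923, 0.926056, -1.55544)  len=1.8521

Chained into 1 loop(s):
  loop 1: 10 segments, perimeter = 10.5213
Total perimeter = 10.521

loops=1 perimeter=10.521


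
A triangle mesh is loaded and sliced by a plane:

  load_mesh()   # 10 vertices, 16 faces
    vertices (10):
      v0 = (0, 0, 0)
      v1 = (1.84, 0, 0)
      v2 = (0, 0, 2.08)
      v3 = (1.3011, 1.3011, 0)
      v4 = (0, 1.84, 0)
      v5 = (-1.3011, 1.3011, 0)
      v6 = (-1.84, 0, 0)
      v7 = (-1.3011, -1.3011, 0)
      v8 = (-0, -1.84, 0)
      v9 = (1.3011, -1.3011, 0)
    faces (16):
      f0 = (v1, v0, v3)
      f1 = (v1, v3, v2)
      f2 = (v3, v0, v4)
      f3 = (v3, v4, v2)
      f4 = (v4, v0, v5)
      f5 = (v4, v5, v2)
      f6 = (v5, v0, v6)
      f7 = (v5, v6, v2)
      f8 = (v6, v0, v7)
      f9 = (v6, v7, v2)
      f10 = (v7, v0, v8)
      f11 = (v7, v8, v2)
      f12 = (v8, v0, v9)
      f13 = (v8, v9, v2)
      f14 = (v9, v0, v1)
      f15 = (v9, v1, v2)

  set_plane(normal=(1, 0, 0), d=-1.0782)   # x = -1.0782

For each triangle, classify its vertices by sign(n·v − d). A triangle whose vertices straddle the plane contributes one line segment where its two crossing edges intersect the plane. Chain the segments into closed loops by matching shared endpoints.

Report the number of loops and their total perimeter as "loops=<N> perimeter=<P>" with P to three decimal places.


loops=1 perimeter=6.119

Straddling triangles (8 of 16):
  (v4,v0,v5) [++-] → (-1.0782, 1.0782, 0)–(-1.0782, 1.39342, 0)  len=0.3152
  (v4,v5,v2) [+-+] → (-1.0782, 1.39342, 0)–(-1.0782, 1.0782, 0.356338)  len=0.4758
  (v5,v0,v6) [-+-] → (-1.0782, 1.0782, 0)–(-1.0782, 0, 0)  len=1.0782
  (v5,v6,v2) [--+] → (-1.0782, 0, 0.861165)–(-1.0782, 1.0782, 0.356338)  len=1.1905
  (v6,v0,v7) [-+-] → (-1.0782, 0, 0)–(-1.0782, -1.0782, 0)  len=1.0782
  (v6,v7,v2) [--+] → (-1.0782, -1.0782, 0.356338)–(-1.0782, 0, 0.861165)  len=1.1905
  (v7,v0,v8) [-++] → (-1.0782, -1.0782, 0)–(-1.0782, -1.39342, 0)  len=0.3152
  (v7,v8,v2) [-++] → (-1.0782, -1.39342, 0)–(-1.0782, -1.0782, 0.356338)  len=0.4758

Chained into 1 loop(s):
  loop 1: 8 segments, perimeter = 6.1194
Total perimeter = 6.119


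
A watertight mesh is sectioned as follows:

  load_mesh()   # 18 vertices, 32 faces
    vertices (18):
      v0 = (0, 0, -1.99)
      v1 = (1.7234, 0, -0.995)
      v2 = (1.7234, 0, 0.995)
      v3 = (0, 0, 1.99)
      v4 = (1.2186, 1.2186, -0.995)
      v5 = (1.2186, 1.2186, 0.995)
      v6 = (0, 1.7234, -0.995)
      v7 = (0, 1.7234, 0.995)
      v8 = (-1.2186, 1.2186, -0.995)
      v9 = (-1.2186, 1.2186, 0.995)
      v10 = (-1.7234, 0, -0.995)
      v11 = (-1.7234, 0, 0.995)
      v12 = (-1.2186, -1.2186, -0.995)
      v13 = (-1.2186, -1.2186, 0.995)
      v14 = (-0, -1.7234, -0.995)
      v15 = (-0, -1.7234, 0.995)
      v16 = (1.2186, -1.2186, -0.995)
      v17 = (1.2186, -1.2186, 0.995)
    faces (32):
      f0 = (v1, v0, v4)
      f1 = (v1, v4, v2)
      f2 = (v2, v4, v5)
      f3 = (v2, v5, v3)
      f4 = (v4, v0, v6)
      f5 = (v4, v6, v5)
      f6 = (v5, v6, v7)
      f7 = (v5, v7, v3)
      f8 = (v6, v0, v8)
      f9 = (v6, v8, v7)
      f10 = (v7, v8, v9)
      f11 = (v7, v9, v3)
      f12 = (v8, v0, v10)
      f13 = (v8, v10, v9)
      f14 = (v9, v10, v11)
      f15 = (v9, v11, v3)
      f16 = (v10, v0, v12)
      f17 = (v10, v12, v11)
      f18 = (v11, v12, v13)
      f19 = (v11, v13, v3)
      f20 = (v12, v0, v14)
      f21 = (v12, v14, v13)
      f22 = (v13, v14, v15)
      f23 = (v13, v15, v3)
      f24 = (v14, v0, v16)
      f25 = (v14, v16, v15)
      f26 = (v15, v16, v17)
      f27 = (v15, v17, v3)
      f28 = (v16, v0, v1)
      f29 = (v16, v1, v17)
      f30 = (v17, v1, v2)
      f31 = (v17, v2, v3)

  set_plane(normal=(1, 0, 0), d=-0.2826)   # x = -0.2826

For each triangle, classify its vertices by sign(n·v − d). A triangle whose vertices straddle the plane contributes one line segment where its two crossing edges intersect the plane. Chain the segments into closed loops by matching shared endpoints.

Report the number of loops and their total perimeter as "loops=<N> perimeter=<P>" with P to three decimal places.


loops=1 perimeter=11.256

Straddling triangles (12 of 32):
  (v6,v0,v8) [++-] → (-0.2826, 0.2826, -1.75925)–(-0.2826, 1.60633, -0.995)  len=1.5285
  (v6,v8,v7) [+-+] → (-0.2826, 1.60633, -0.995)–(-0.2826, 1.60633, 0.533508)  len=1.5285
  (v7,v8,v9) [+--] → (-0.2826, 1.60633, 0.533508)–(-0.2826, 1.60633, 0.995)  len=0.4615
  (v7,v9,v3) [+-+] → (-0.2826, 1.60633, 0.995)–(-0.2826, 0.2826, 1.75925)  len=1.5285
  (v8,v0,v10) [-+-] → (-0.2826, 0.2826, -1.75925)–(-0.2826, 0, -1.82684)  len=0.2906
  (v9,v11,v3) [--+] → (-0.2826, 0, 1.82684)–(-0.2826, 0.2826, 1.75925)  len=0.2906
  (v10,v0,v12) [-+-] → (-0.2826, 0, -1.82684)–(-0.2826, -0.2826, -1.75925)  len=0.2906
  (v11,v13,v3) [--+] → (-0.2826, -0.2826, 1.75925)–(-0.2826, 0, 1.82684)  len=0.2906
  (v12,v0,v14) [-++] → (-0.2826, -0.2826, -1.75925)–(-0.2826, -1.60633, -0.995)  len=1.5285
  (v12,v14,v13) [-+-] → (-0.2826, -1.60633, -0.995)–(-0.2826, -1.60633, -0.533508)  len=0.4615
  (v13,v14,v15) [-++] → (-0.2826, -1.60633, -0.533508)–(-0.2826, -1.60633, 0.995)  len=1.5285
  (v13,v15,v3) [-++] → (-0.2826, -1.60633, 0.995)–(-0.2826, -0.2826, 1.75925)  len=1.5285

Chained into 1 loop(s):
  loop 1: 12 segments, perimeter = 11.2563
Total perimeter = 11.256


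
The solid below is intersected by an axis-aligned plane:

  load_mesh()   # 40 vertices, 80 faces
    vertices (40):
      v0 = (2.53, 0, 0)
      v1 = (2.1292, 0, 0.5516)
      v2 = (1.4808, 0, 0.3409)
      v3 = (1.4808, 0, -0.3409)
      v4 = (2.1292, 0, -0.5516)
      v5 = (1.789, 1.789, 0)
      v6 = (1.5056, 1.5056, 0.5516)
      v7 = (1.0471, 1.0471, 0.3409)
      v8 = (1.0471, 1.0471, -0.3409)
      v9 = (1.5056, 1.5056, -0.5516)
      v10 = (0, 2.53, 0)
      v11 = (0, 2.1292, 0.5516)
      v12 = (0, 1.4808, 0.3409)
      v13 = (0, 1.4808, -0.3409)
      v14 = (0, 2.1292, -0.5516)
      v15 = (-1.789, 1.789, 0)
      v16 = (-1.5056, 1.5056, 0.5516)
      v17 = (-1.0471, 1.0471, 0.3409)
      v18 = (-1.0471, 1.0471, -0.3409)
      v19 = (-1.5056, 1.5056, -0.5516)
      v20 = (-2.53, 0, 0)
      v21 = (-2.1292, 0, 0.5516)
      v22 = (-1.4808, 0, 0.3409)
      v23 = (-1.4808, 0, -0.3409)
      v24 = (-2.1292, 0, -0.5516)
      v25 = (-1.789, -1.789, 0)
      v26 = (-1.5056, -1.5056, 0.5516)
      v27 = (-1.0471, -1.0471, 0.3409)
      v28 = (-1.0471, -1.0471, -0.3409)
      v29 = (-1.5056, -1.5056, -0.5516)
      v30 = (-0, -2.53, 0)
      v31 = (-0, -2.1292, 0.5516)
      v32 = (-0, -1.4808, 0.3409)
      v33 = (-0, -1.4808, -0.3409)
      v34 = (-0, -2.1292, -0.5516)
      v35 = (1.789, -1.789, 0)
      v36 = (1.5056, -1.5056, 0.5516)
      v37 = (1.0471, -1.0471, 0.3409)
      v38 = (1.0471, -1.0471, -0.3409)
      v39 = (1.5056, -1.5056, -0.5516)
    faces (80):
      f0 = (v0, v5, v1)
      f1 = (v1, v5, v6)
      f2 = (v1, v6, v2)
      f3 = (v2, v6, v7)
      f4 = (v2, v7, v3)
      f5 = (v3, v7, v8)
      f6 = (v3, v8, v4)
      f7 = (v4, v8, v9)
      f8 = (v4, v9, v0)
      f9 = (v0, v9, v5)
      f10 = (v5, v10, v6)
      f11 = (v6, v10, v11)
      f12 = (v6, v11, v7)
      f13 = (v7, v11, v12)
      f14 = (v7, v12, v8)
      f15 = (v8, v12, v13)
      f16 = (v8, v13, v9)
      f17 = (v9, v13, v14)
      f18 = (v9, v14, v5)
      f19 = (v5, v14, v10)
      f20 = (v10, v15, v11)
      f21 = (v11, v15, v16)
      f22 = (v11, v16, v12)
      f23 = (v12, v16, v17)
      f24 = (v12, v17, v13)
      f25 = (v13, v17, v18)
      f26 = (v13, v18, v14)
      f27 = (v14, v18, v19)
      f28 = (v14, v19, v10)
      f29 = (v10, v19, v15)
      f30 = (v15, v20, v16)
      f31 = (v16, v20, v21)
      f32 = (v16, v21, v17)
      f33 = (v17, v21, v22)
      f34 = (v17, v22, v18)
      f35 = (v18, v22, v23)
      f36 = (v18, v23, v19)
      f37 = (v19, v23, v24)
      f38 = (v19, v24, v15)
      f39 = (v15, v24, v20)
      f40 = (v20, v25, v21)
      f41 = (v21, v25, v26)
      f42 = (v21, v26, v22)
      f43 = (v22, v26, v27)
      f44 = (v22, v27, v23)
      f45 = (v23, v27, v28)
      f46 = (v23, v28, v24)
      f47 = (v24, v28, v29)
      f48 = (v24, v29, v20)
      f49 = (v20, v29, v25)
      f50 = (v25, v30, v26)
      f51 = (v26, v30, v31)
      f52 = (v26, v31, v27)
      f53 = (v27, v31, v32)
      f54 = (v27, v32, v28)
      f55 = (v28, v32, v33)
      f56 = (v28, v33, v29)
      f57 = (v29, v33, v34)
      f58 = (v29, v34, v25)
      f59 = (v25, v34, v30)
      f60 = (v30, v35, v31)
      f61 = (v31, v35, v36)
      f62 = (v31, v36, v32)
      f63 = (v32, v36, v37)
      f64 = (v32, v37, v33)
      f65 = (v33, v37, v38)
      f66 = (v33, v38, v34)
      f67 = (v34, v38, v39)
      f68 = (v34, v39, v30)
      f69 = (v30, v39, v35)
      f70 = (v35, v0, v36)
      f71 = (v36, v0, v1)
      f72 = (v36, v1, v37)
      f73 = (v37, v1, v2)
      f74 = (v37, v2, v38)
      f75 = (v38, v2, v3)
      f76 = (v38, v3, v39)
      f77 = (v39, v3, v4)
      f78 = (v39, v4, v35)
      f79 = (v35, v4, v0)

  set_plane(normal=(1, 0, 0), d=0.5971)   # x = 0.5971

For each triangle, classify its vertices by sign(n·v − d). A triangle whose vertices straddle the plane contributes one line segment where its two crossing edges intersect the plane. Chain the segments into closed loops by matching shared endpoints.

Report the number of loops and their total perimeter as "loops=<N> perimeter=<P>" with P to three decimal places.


Straddling triangles (20 of 80):
  (v5,v10,v6) [+-+] → (0.5971, 2.28268, 0)–(0.5971, 2.12374, 0.218757)  len=0.2704
  (v6,v10,v11) [+--] → (0.5971, 2.12374, 0.218757)–(0.5971, 1.88189, 0.5516)  len=0.4114
  (v6,v11,v7) [+-+] → (0.5971, 1.88189, 0.5516)–(0.5971, 1.51214, 0.43145)  len=0.3888
  (v7,v11,v12) [+--] → (0.5971, 1.51214, 0.43145)–(0.5971, 1.23349, 0.3409)  len=0.2930
  (v7,v12,v8) [+-+] → (0.5971, 1.23349, 0.3409)–(0.5971, 1.23349, -0.0478907)  len=0.3888
  (v8,v12,v13) [+--] → (0.5971, 1.23349, -0.0478907)–(0.5971, 1.23349, -0.3409)  len=0.2930
  (v8,v13,v9) [+-+] → (0.5971, 1.23349, -0.3409)–(0.5971, 1.49064, -0.424461)  len=0.2704
  (v9,v13,v14) [+--] → (0.5971, 1.49064, -0.424461)–(0.5971, 1.88189, -0.5516)  len=0.4114
  (v9,v14,v5) [+-+] → (0.5971, 1.88189, -0.5516)–(0.5971, 2.01565, -0.367497)  len=0.2276
  (v5,v14,v10) [+--] → (0.5971, 2.01565, -0.367497)–(0.5971, 2.28268, 0)  len=0.4543
  (v30,v35,v31) [-+-] → (0.5971, -2.28268, 0)–(0.5971, -2.01565, 0.367497)  len=0.4543
  (v31,v35,v36) [-++] → (0.5971, -2.01565, 0.367497)–(0.5971, -1.88189, 0.5516)  len=0.2276
  (v31,v36,v32) [-+-] → (0.5971, -1.88189, 0.5516)–(0.5971, -1.49064, 0.424461)  len=0.4114
  (v32,v36,v37) [-++] → (0.5971, -1.49064, 0.424461)–(0.5971, -1.23349, 0.3409)  len=0.2704
  (v32,v37,v33) [-+-] → (0.5971, -1.23349, 0.3409)–(0.5971, -1.23349, 0.0478907)  len=0.2930
  (v33,v37,v38) [-++] → (0.5971, -1.23349, 0.0478907)–(0.5971, -1.23349, -0.3409)  len=0.3888
  (v33,v38,v34) [-+-] → (0.5971, -1.23349, -0.3409)–(0.5971, -1.51214, -0.43145)  len=0.2930
  (v34,v38,v39) [-++] → (0.5971, -1.51214, -0.43145)–(0.5971, -1.88189, -0.5516)  len=0.3888
  (v34,v39,v30) [-+-] → (0.5971, -1.88189, -0.5516)–(0.5971, -2.12374, -0.218757)  len=0.4114
  (v30,v39,v35) [-++] → (0.5971, -2.12374, -0.218757)–(0.5971, -2.28268, 0)  len=0.2704

Chained into 2 loop(s):
  loop 1: 10 segments, perimeter = 3.4090
  loop 2: 10 segments, perimeter = 3.4090
Total perimeter = 6.818

loops=2 perimeter=6.818


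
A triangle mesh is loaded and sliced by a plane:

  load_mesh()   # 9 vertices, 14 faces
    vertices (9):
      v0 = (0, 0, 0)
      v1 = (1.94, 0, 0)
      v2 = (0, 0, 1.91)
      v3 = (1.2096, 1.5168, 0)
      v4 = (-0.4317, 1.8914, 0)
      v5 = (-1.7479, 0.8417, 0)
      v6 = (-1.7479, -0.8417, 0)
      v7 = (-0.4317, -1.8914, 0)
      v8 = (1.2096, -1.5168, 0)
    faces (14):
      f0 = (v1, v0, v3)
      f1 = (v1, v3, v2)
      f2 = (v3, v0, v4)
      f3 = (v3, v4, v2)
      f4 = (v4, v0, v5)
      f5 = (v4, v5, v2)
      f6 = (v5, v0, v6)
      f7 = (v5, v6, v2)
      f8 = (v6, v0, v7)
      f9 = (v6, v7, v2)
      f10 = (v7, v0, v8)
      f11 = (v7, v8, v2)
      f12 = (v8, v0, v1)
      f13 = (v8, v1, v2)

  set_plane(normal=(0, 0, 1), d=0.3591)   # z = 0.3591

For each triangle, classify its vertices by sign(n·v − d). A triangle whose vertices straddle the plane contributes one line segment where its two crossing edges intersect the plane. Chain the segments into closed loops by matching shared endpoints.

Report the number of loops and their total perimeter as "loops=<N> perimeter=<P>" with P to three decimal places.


loops=1 perimeter=9.569

Straddling triangles (7 of 14):
  (v1,v3,v2) [--+] → (0.982183, 1.23163, 0.3591)–(1.57526, 0, 0.3591)  len=1.3670
  (v3,v4,v2) [--+] → (-0.350536, 1.5358, 0.3591)–(0.982183, 1.23163, 0.3591)  len=1.3670
  (v4,v5,v2) [--+] → (-1.41928, 0.683452, 0.3591)–(-0.350536, 1.5358, 0.3591)  len=1.3670
  (v5,v6,v2) [--+] → (-1.41928, -0.683452, 0.3591)–(-1.41928, 0.683452, 0.3591)  len=1.3669
  (v6,v7,v2) [--+] → (-0.350536, -1.5358, 0.3591)–(-1.41928, -0.683452, 0.3591)  len=1.3670
  (v7,v8,v2) [--+] → (0.982183, -1.23163, 0.3591)–(-0.350536, -1.5358, 0.3591)  len=1.3670
  (v8,v1,v2) [--+] → (1.57526, 0, 0.3591)–(0.982183, -1.23163, 0.3591)  len=1.3670

Chained into 1 loop(s):
  loop 1: 7 segments, perimeter = 9.5689
Total perimeter = 9.569


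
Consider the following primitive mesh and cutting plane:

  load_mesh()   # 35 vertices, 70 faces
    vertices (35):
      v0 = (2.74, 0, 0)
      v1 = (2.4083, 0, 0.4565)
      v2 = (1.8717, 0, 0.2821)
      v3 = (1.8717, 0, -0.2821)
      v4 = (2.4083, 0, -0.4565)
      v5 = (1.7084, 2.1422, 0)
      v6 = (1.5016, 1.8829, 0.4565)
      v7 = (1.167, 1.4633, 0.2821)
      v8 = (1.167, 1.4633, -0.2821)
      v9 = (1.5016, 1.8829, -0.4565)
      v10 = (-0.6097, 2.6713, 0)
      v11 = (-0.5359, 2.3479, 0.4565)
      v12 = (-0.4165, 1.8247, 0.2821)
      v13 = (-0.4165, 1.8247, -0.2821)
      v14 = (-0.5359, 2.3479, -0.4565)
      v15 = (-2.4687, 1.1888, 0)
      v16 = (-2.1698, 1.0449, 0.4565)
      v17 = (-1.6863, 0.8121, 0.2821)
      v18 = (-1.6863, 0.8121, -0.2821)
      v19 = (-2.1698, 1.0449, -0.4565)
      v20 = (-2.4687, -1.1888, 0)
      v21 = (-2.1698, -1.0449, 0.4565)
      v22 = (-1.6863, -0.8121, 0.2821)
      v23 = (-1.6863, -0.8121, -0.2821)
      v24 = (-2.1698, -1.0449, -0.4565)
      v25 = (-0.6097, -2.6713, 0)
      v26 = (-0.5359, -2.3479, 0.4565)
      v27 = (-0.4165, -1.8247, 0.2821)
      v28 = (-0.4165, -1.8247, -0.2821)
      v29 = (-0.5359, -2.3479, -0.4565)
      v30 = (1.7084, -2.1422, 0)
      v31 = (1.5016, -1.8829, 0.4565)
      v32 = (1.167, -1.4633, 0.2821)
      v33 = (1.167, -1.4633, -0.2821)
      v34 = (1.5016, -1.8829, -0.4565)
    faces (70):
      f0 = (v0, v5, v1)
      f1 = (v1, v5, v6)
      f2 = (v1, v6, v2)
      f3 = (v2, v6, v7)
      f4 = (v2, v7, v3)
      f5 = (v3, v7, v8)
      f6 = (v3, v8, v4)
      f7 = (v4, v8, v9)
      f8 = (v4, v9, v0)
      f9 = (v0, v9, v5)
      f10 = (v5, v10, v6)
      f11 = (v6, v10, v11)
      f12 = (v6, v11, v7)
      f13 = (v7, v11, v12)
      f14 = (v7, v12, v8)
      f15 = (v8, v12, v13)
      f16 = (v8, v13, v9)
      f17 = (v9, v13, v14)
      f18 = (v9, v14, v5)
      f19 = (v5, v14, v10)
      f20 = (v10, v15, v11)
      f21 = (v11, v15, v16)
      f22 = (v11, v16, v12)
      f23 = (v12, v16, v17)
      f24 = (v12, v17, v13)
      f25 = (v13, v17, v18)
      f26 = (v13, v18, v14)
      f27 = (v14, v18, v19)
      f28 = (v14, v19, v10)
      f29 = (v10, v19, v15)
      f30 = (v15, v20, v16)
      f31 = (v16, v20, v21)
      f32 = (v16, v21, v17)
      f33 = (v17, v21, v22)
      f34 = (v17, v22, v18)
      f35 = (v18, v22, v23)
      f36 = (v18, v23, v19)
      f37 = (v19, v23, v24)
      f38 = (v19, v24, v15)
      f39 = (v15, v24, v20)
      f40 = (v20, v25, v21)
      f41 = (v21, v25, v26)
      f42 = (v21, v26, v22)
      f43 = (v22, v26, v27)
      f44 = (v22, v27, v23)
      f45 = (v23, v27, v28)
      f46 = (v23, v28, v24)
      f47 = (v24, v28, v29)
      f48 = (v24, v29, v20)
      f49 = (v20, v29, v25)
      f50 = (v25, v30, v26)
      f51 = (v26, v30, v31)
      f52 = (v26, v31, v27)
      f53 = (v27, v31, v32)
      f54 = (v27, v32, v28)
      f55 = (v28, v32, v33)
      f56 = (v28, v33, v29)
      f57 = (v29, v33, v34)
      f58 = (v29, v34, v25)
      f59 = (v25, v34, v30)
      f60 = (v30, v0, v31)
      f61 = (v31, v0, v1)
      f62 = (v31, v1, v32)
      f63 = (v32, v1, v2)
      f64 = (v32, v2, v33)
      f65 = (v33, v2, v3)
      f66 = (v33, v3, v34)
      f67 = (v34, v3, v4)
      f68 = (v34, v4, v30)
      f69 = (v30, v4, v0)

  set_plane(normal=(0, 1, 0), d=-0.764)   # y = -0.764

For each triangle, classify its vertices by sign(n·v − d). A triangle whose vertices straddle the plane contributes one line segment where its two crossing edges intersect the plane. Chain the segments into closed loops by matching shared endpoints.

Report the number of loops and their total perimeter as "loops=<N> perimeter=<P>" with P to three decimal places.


loops=2 perimeter=5.505

Straddling triangles (20 of 70):
  (v15,v20,v16) [+-+] → (-2.4687, -0.764, 0)–(-2.41186, -0.764, 0.0868161)  len=0.1038
  (v16,v20,v21) [+--] → (-2.41186, -0.764, 0.0868161)–(-2.1698, -0.764, 0.4565)  len=0.4419
  (v16,v21,v17) [+-+] → (-2.1698, -0.764, 0.4565)–(-2.09666, -0.764, 0.430119)  len=0.0777
  (v17,v21,v22) [+--] → (-2.09666, -0.764, 0.430119)–(-1.6863, -0.764, 0.2821)  len=0.4362
  (v17,v22,v18) [+-+] → (-1.6863, -0.764, 0.2821)–(-1.6863, -0.764, 0.265391)  len=0.0167
  (v18,v22,v23) [+--] → (-1.6863, -0.764, 0.265391)–(-1.6863, -0.764, -0.2821)  len=0.5475
  (v18,v23,v19) [+-+] → (-1.6863, -0.764, -0.2821)–(-1.69882, -0.764, -0.286617)  len=0.0133
  (v19,v23,v24) [+--] → (-1.69882, -0.764, -0.286617)–(-2.1698, -0.764, -0.4565)  len=0.5007
  (v19,v24,v15) [+-+] → (-2.1698, -0.764, -0.4565)–(-2.20739, -0.764, -0.399093)  len=0.0686
  (v15,v24,v20) [+--] → (-2.20739, -0.764, -0.399093)–(-2.4687, -0.764, 0)  len=0.4770
  (v30,v0,v31) [-+-] → (2.37209, -0.764, 0)–(2.23751, -0.764, 0.185228)  len=0.2290
  (v31,v0,v1) [-++] → (2.23751, -0.764, 0.185228)–(2.0404, -0.764, 0.4565)  len=0.3353
  (v31,v1,v32) [-+-] → (2.0404, -0.764, 0.4565)–(1.76021, -0.764, 0.365444)  len=0.2946
  (v32,v1,v2) [-++] → (1.76021, -0.764, 0.365444)–(1.50377, -0.764, 0.2821)  len=0.2696
  (v32,v2,v33) [-+-] → (1.50377, -0.764, 0.2821)–(1.50377, -0.764, -0.0124731)  len=0.2946
  (v33,v2,v3) [-++] → (1.50377, -0.764, -0.0124731)–(1.50377, -0.764, -0.2821)  len=0.2696
  (v33,v3,v34) [-+-] → (1.50377, -0.764, -0.2821)–(1.72153, -0.764, -0.352864)  len=0.2290
  (v34,v3,v4) [-++] → (1.72153, -0.764, -0.352864)–(2.0404, -0.764, -0.4565)  len=0.3353
  (v34,v4,v30) [-+-] → (2.0404, -0.764, -0.4565)–(2.15869, -0.764, -0.293693)  len=0.2012
  (v30,v4,v0) [-++] → (2.15869, -0.764, -0.293693)–(2.37209, -0.764, 0)  len=0.3630

Chained into 2 loop(s):
  loop 1: 10 segments, perimeter = 2.6835
  loop 2: 10 segments, perimeter = 2.8213
Total perimeter = 5.505


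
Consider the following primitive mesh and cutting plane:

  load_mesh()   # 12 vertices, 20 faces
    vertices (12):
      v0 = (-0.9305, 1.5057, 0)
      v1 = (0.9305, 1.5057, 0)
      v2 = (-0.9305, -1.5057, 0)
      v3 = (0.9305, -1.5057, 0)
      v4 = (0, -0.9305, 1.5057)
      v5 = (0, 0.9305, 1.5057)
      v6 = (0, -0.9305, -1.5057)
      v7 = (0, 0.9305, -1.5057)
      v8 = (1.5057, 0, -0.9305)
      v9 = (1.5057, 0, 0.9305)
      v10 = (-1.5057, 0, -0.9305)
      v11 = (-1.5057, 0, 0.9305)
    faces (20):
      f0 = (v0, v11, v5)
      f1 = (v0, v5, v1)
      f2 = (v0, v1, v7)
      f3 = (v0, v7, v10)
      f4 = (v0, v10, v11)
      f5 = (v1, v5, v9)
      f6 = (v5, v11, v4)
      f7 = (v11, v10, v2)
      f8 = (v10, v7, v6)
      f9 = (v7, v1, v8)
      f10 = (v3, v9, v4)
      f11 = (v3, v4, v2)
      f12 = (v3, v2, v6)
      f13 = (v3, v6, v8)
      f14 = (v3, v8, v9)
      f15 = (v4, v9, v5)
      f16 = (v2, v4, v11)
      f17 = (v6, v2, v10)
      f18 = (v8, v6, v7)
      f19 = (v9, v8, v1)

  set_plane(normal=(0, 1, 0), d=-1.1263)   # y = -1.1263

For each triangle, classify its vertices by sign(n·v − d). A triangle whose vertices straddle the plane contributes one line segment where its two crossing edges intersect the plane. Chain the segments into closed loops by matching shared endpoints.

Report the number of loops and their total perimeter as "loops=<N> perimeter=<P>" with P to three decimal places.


loops=1 perimeter=6.497

Straddling triangles (8 of 20):
  (v11,v10,v2) [++-] → (-1.07544, -1.1263, -0.234464)–(-1.07544, -1.1263, 0.234464)  len=0.4689
  (v3,v9,v4) [-++] → (1.07544, -1.1263, 0.234464)–(0.316745, -1.1263, 0.993155)  len=1.0730
  (v3,v4,v2) [-+-] → (0.316745, -1.1263, 0.993155)–(-0.316745, -1.1263, 0.993155)  len=0.6335
  (v3,v2,v6) [--+] → (-0.316745, -1.1263, -0.993155)–(0.316745, -1.1263, -0.993155)  len=0.6335
  (v3,v6,v8) [-++] → (0.316745, -1.1263, -0.993155)–(1.07544, -1.1263, -0.234464)  len=1.0730
  (v3,v8,v9) [-++] → (1.07544, -1.1263, -0.234464)–(1.07544, -1.1263, 0.234464)  len=0.4689
  (v2,v4,v11) [-++] → (-0.316745, -1.1263, 0.993155)–(-1.07544, -1.1263, 0.234464)  len=1.0730
  (v6,v2,v10) [+-+] → (-0.316745, -1.1263, -0.993155)–(-1.07544, -1.1263, -0.234464)  len=1.0730

Chained into 1 loop(s):
  loop 1: 8 segments, perimeter = 6.4966
Total perimeter = 6.497
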